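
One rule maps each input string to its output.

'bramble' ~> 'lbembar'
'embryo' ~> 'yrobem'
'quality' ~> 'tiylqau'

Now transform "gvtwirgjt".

In each case the input is transformed by: move the last 2 characters to the front (rotate right by 2), then take characters alternately from the front and the back (1st, last, 2nd, 2nd-last, ...).
On "gvtwirgjt": the first step gives "jtgvtwirg", and the second then gives "jgtrgivwt".

jgtrgivwt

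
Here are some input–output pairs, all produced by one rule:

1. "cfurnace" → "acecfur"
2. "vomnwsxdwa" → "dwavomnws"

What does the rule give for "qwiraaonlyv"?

In each case the input is transformed by: move the last 3 characters to the front (rotate right by 3), then delete the last character.
On "qwiraaonlyv": the first step gives "lyvqwiraaon", and the second then gives "lyvqwiraao".

lyvqwiraao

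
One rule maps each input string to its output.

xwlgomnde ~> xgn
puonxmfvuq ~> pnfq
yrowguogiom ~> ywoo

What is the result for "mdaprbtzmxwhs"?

Looking at the pairs, the operation is to keep one character in every 3, starting at position 1 (positions 1st, 4th, 7th, ...).
Doing the same to "mdaprbtzmxwhs": "mptxs".

mptxs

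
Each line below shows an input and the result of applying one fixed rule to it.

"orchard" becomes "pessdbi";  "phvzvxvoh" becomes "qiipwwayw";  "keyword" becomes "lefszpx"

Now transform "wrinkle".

Rule — take characters alternately from the front and the back (1st, last, 2nd, 2nd-last, ...), then shift every letter 1 place forward in the alphabet (wrapping around).
So "wrinkle" becomes "xfsmjlo".
(Check on "phvzvxvoh": → "phhovvzxv" → "qiipwwayw" ✓)

xfsmjlo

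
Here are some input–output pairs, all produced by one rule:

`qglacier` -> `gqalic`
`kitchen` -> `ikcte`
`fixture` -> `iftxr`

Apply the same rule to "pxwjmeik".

In each case the input is transformed by: swap each adjacent pair of characters (1↔2, 3↔4, ...), then delete the last 2 characters.
Starting from "pxwjmeik": after the first operation, "xpjwemki"; after the second, "xpjwem".
(Check on "qglacier": → "gqalicre" → "gqalic" ✓)

xpjwem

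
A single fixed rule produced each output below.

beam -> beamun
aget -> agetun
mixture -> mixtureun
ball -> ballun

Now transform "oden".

Each output is the input with this applied: append "un".
"oden" → "odenun".

odenun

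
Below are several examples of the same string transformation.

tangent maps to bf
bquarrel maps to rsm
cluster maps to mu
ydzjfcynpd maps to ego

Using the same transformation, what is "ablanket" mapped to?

The pattern: shift every letter 1 place forward in the alphabet (wrapping around), then keep one character in every 3, starting at position 2 (positions 2nd, 5th, 8th, ...).
On "ablanket": the first step gives "bcmbolfu", and the second then gives "cou".

cou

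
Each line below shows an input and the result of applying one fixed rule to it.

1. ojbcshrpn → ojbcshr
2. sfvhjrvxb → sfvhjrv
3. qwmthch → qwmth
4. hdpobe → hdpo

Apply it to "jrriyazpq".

Each output is the input with this applied: delete the last 2 characters.
On "jrriyazpq" that produces "jrriyaz".

jrriyaz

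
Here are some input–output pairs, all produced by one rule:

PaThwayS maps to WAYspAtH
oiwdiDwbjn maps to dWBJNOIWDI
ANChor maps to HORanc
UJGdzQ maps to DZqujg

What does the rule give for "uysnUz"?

What's happening: flip the case of every letter, then swap the front and back halves of the string.
Starting from "uysnUz": after the first operation, "UYSNuZ"; after the second, "NuZUYS".
(Check on "ANChor": → "ancHOR" → "HORanc" ✓)

NuZUYS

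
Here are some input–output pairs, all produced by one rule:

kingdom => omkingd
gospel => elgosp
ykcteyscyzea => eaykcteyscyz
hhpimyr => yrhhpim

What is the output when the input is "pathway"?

aypathw

In each case the input is transformed by: move the last 2 characters to the front (rotate right by 2).
So "pathway" becomes "aypathw".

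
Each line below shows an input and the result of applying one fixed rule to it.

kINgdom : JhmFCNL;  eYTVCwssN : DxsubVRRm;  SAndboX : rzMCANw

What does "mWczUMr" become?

Rule — flip the case of every letter, then shift every letter 1 place backward in the alphabet (wrapping around).
Applying both steps to "mWczUMr": "MwCZumR", then "LvBYtlQ".

LvBYtlQ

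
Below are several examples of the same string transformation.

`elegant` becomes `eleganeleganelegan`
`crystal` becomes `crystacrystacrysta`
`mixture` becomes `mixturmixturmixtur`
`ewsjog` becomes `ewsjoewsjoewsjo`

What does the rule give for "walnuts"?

walnutwalnutwalnut

The pattern: delete the last character, then write the whole string 3 times in a row.
On "walnuts": the first step gives "walnut", and the second then gives "walnutwalnutwalnut".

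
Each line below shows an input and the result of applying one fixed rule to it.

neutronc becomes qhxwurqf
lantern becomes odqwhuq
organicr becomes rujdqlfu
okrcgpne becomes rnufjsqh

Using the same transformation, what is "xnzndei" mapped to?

aqcqghl

Each output is the input with this applied: shift every letter 3 places forward in the alphabet (wrapping around).
Doing the same to "xnzndei": "aqcqghl".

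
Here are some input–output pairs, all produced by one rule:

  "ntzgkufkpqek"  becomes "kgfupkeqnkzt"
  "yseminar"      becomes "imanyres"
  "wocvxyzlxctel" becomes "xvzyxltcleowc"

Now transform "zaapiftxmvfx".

What's happening: move the first 3 characters to the end (rotate left by 3), then swap each adjacent pair of characters (1↔2, 3↔4, ...).
Applying both steps to "zaapiftxmvfx": "piftxmvfxzaa", then "iptfmxfvzxaa".
(Check on "wocvxyzlxctel": → "vxyzlxctelwoc" → "xvzyxltcleowc" ✓)

iptfmxfvzxaa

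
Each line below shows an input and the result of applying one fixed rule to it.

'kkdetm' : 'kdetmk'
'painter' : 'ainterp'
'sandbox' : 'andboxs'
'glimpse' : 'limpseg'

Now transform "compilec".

ompilecc

Each output is the input with this applied: move the first character to the end.
So "compilec" becomes "ompilecc".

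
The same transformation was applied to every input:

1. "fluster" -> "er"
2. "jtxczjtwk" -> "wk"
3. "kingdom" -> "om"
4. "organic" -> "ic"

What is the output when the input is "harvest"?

Looking at the pairs, the operation is to keep only the last 2 characters.
On "harvest" that produces "st".

st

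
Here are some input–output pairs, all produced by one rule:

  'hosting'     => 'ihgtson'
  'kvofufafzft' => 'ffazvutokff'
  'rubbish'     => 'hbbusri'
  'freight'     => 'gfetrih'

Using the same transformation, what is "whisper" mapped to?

ihewsrp

Rule — sort the characters into reverse alphabetical order, then move the last 3 characters to the front (rotate right by 3).
Working it through for "whisper": intermediate "wsrpihe", final "ihewsrp".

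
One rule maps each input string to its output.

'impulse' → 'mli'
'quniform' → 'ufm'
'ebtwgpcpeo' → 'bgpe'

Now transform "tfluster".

fsr

Rule — move the first character to the end, then keep one character in every 3, starting at position 1 (positions 1st, 4th, 7th, ...).
On "tfluster": the first step gives "flustert", and the second then gives "fsr".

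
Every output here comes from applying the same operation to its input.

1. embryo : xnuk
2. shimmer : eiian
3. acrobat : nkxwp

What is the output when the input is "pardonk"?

The pattern: shift every letter 4 places backward in the alphabet (wrapping around), then delete the first 2 characters.
Starting from "pardonk": after the first operation, "lwnzkjg"; after the second, "nzkjg".

nzkjg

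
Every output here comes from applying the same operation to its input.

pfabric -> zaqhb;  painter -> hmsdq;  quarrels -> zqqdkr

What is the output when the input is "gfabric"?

zaqhb

Looking at the pairs, the operation is to shift every letter 1 place backward in the alphabet (wrapping around), then delete the first 2 characters.
Working it through for "gfabric": intermediate "fezaqhb", final "zaqhb".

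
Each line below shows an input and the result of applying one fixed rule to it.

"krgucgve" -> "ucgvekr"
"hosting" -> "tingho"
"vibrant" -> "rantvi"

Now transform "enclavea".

Rule — move the first 2 characters to the end (rotate left by 2), then delete the first character.
Applying that to "enclavea" gives "laveaen".
(Check on "krgucgve": → "gucgvekr" → "ucgvekr" ✓)

laveaen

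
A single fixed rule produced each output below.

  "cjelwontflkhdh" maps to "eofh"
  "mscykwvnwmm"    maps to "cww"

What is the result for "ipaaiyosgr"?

ayg

In each case the input is transformed by: keep one character in every 3, starting at position 3 (positions 3rd, 6th, 9th, ...).
On "ipaaiyosgr" that produces "ayg".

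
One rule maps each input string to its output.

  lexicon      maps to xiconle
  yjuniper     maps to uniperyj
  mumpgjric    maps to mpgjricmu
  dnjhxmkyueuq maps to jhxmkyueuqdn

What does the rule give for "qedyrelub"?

The rule is to move the first 2 characters to the end (rotate left by 2).
"qedyrelub" → "dyrelubqe".

dyrelubqe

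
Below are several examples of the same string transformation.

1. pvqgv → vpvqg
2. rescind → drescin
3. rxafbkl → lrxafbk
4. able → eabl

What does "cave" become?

Looking at the pairs, the operation is to move the last character to the front.
Applying that to "cave" gives "ecav".

ecav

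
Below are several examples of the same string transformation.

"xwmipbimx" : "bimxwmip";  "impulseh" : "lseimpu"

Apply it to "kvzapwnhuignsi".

gnskvzapwnhui

Each output is the input with this applied: delete the last character, then move the last 3 characters to the front (rotate right by 3).
So "kvzapwnhuignsi" becomes "gnskvzapwnhui".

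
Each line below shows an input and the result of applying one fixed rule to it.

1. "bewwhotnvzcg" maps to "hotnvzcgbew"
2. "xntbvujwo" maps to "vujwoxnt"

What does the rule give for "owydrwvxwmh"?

rwvxwmhowy

Each output is the input with this applied: move the first 3 characters to the end (rotate left by 3), then delete the first character.
Working it through for "owydrwvxwmh": intermediate "drwvxwmhowy", final "rwvxwmhowy".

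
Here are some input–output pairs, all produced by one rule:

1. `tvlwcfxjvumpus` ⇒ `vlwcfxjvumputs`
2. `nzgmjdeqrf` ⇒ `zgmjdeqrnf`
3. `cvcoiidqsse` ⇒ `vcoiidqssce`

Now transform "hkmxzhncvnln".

Looking at the pairs, the operation is to swap the first and last characters, then move the first character to the end.
For "hkmxzhncvnln", step one produces "nkmxzhncvnlh"; step two turns that into "kmxzhncvnlhn".

kmxzhncvnlhn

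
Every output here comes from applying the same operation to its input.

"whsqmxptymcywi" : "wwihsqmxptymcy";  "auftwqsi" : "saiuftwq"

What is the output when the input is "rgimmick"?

crkgimmi

Rule — swap the first and last characters, then move the last 2 characters to the front (rotate right by 2).
Applying both steps to "rgimmick": "kgimmicr", then "crkgimmi".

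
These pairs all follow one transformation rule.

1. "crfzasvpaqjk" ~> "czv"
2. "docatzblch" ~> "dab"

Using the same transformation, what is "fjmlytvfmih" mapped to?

Rule — delete the last 3 characters, then keep one character in every 3, starting at position 1 (positions 1st, 4th, 7th, ...).
Starting from "fjmlytvfmih": after the first operation, "fjmlytvf"; after the second, "flv".

flv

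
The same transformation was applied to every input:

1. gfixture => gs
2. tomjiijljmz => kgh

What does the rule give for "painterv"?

The rule is to keep one character in every 3, starting at position 3 (positions 3rd, 6th, 9th, ...), then shift every letter 2 places backward in the alphabet (wrapping around).
"painterv" → "ie" → "gc".

gc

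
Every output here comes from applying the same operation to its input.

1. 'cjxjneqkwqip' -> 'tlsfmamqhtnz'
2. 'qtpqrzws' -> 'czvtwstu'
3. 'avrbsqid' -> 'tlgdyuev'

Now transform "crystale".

dohfubvw

Each output is the input with this applied: move the last 3 characters to the front (rotate right by 3), then shift every letter 3 places forward in the alphabet (wrapping around).
"crystale" → "alecryst" → "dohfubvw".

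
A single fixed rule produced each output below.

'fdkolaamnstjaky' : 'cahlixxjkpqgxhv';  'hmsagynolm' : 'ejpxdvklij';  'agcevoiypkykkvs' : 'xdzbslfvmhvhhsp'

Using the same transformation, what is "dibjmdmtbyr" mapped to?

afygjajqyvo

Rule — shift every letter 3 places backward in the alphabet (wrapping around).
Doing the same to "dibjmdmtbyr": "afygjajqyvo".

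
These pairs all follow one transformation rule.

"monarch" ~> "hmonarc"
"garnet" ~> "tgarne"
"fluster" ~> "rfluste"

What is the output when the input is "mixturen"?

nmixture

The transformation: move the last character to the front.
"mixturen" → "nmixture".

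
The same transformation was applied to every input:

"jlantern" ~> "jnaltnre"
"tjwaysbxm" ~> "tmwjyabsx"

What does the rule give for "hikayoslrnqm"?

The transformation: move the last character to the front, then swap each adjacent pair of characters (1↔2, 3↔4, ...).
On "hikayoslrnqm": the first step gives "mhikayoslrnq", and the second then gives "hmkiyasorlqn".
(Check on "tjwaysbxm": → "mtjwaysbx" → "tmwjyabsx" ✓)

hmkiyasorlqn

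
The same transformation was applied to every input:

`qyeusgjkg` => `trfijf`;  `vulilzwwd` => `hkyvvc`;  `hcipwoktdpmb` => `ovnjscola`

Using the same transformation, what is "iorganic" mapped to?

fzmhb

The rule is to shift every letter 1 place backward in the alphabet (wrapping around), then delete the first 3 characters.
So "iorganic" becomes "fzmhb".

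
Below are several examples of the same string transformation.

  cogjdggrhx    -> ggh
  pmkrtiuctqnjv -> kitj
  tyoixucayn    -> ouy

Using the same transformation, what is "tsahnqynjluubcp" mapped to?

aqjup

In each case the input is transformed by: keep one character in every 3, starting at position 3 (positions 3rd, 6th, 9th, ...).
"tsahnqynjluubcp" → "aqjup".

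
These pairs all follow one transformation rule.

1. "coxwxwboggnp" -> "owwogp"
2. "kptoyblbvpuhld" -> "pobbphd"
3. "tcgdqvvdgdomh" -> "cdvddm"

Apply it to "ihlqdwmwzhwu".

The pattern: keep every other character starting from the second (positions 2nd, 4th, 6th, ...).
"ihlqdwmwzhwu" → "hqwwhu".

hqwwhu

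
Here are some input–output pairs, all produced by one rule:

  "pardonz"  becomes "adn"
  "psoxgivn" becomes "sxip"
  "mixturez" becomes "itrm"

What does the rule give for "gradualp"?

Looking at the pairs, the operation is to swap the first and last characters, then keep every other character starting from the second (positions 2nd, 4th, 6th, ...).
"gradualp" → "rdag".
(Check on "psoxgivn": → "nsoxgivp" → "sxip" ✓)

rdag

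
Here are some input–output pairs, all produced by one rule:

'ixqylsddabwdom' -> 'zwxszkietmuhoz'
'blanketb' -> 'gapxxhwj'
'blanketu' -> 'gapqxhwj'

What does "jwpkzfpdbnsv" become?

Rule — shift every letter 4 places backward in the alphabet (wrapping around), then swap the front and back halves of the string.
Working it through for "jwpkzfpdbnsv": intermediate "fslgvblzxjor", final "lzxjorfslgvb".

lzxjorfslgvb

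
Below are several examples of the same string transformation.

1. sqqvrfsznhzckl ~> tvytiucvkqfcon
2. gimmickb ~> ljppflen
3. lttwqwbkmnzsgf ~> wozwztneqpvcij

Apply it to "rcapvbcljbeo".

fusdeyofemrh

Looking at the pairs, the operation is to shift every letter 3 places forward in the alphabet (wrapping around), then swap each adjacent pair of characters (1↔2, 3↔4, ...).
Starting from "rcapvbcljbeo": after the first operation, "ufdsyefomehr"; after the second, "fusdeyofemrh".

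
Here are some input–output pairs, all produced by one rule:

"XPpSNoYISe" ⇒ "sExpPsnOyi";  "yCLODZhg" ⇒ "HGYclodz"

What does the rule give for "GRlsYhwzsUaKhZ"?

What's happening: move the last 2 characters to the front (rotate right by 2), then flip the case of every letter.
Applying both steps to "GRlsYhwzsUaKhZ": "hZGRlsYhwzsUaK", then "HzgrLSyHWZSuAk".
(Check on "yCLODZhg": → "hgyCLODZ" → "HGYclodz" ✓)

HzgrLSyHWZSuAk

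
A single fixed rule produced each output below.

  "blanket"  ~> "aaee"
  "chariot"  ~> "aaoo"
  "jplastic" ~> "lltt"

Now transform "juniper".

Rule — keep one character in every 3, starting at position 3 (positions 3rd, 6th, 9th, ...), then double every character.
Working it through for "juniper": intermediate "ne", final "nnee".

nnee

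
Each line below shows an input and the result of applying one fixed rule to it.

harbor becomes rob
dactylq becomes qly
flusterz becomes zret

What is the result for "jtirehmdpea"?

Each output is the input with this applied: take characters alternately from the front and the back (1st, last, 2nd, 2nd-last, ...), then keep every other character starting from the second (positions 2nd, 4th, 6th, ...).
For "jtirehmdpea", step one produces "jateiprdemh"; step two turns that into "aepdm".

aepdm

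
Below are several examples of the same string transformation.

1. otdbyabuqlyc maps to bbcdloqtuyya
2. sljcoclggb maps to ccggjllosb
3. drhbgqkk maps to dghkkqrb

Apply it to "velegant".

The rule is to sort the characters into alphabetical order, then move the first character to the end.
"velegant" → "aeeglntv" → "eeglntva".
(Check on "drhbgqkk": → "bdghkkqr" → "dghkkqrb" ✓)

eeglntva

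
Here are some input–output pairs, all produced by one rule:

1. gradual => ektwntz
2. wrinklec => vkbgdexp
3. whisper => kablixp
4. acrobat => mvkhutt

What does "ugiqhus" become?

lzbjann

What's happening: shift every letter 7 places backward in the alphabet (wrapping around), then swap the first and last characters.
So "ugiqhus" becomes "lzbjann".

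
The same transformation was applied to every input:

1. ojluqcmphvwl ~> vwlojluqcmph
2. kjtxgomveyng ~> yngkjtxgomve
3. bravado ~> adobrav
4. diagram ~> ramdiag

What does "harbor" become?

What's happening: move the last 3 characters to the front (rotate right by 3).
Doing the same to "harbor": "borhar".

borhar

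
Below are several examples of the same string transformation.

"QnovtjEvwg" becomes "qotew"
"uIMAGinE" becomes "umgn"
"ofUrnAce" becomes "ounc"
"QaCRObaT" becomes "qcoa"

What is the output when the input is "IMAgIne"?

iaie

The rule is to keep every other character starting from the first (positions 1st, 3rd, 5th, ...), then convert every letter to lowercase.
Working it through for "IMAgIne": intermediate "IAIe", final "iaie".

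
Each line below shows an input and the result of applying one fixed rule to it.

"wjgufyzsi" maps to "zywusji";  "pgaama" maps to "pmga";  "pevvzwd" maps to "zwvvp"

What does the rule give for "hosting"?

tsoni

What's happening: sort the characters into reverse alphabetical order, then delete the last 2 characters.
"hosting" → "tsonihg" → "tsoni".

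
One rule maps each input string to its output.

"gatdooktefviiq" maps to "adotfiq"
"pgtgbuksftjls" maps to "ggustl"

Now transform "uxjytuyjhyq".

xyujy

What's happening: keep every other character starting from the second (positions 2nd, 4th, 6th, ...).
"uxjytuyjhyq" → "xyujy".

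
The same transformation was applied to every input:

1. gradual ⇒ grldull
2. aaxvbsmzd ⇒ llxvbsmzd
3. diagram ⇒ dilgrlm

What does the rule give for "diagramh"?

dilgrlmh

In each case the input is transformed by: replace every "a" with "l".
So "diagramh" becomes "dilgrlmh".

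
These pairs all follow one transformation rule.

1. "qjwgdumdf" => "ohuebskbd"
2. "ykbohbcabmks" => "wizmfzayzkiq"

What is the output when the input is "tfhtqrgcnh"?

Rule — shift every letter 2 places backward in the alphabet (wrapping around).
For "tfhtqrgcnh" the result is "rdfropealf".

rdfropealf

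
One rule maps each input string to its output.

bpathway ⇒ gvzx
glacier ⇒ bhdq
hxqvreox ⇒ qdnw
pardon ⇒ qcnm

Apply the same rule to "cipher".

ogdq

The pattern: shift every letter 1 place backward in the alphabet (wrapping around), then keep only the last 4 characters.
Starting from "cipher": after the first operation, "bhogdq"; after the second, "ogdq".
(Check on "hxqvreox": → "gwpuqdnw" → "qdnw" ✓)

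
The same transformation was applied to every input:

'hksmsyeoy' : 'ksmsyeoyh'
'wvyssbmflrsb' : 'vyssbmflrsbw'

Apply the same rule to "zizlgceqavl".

What's happening: move the first character to the end.
For "zizlgceqavl" the result is "izlgceqavlz".

izlgceqavlz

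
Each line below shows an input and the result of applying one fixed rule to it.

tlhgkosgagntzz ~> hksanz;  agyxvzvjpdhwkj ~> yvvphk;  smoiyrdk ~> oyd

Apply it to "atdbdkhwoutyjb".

The rule is to delete the first character, then keep every other character starting from the second (positions 2nd, 4th, 6th, ...).
On "atdbdkhwoutyjb": the first step gives "tdbdkhwoutyjb", and the second then gives "ddhotj".

ddhotj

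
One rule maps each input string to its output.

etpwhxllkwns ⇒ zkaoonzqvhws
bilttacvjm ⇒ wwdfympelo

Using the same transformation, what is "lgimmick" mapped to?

pplfnojl

The transformation: move the first 3 characters to the end (rotate left by 3), then shift every letter 3 places forward in the alphabet (wrapping around).
Working it through for "lgimmick": intermediate "mmicklgi", final "pplfnojl".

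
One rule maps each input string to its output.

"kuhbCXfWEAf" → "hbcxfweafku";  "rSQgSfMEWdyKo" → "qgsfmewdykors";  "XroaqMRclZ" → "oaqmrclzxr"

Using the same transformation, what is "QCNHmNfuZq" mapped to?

The pattern: move the first 2 characters to the end (rotate left by 2), then convert every letter to lowercase.
Applying both steps to "QCNHmNfuZq": "NHmNfuZqQC", then "nhmnfuzqqc".

nhmnfuzqqc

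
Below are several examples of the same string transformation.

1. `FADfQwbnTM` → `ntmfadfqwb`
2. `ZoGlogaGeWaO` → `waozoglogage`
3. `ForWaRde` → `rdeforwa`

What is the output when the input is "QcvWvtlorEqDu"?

qduqcvwvtlore

In each case the input is transformed by: move the last 3 characters to the front (rotate right by 3), then convert every letter to lowercase.
For "QcvWvtlorEqDu", step one produces "qDuQcvWvtlorE"; step two turns that into "qduqcvwvtlore".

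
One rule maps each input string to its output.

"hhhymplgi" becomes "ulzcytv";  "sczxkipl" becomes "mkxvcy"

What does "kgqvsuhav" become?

Rule — delete the first 2 characters, then shift every letter 13 places forward in the alphabet (wrapping around) — i.e. ROT13.
Starting from "kgqvsuhav": after the first operation, "qvsuhav"; after the second, "difhuni".
(Check on "sczxkipl": → "zxkipl" → "mkxvcy" ✓)

difhuni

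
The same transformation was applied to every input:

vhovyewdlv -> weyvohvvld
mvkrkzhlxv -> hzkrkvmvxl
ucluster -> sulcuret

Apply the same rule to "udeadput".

daedutup

Rule — reverse the string, then move the first 3 characters to the end (rotate left by 3).
Applying both steps to "udeadput": "tupdaedu", then "daedutup".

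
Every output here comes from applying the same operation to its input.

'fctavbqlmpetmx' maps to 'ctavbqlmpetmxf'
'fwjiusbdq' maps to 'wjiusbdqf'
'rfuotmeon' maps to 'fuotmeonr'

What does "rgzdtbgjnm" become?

gzdtbgjnmr

Each output is the input with this applied: move the first character to the end.
Doing the same to "rgzdtbgjnm": "gzdtbgjnmr".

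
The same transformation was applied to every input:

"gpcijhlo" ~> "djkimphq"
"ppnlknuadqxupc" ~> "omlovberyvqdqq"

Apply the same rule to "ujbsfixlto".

What's happening: move the first 2 characters to the end (rotate left by 2), then shift every letter 1 place forward in the alphabet (wrapping around).
"ujbsfixlto" → "bsfixltouj" → "ctgjymupvk".

ctgjymupvk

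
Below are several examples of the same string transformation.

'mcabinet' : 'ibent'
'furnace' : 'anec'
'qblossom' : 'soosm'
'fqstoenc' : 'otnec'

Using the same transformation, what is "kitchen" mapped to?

The transformation: delete the first 3 characters, then swap each adjacent pair of characters (1↔2, 3↔4, ...).
Starting from "kitchen": after the first operation, "chen"; after the second, "hcne".

hcne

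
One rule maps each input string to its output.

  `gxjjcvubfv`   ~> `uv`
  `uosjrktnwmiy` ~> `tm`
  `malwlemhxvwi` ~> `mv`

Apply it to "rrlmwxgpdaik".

Each output is the input with this applied: keep one character in every 3, starting at position 1 (positions 1st, 4th, 7th, ...), then delete the first 2 characters.
Applying both steps to "rrlmwxgpdaik": "rmga", then "ga".

ga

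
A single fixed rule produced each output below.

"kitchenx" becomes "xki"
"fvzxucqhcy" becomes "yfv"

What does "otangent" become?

tot

In each case the input is transformed by: move the first 2 characters to the end (rotate left by 2), then keep only the last 3 characters.
Working it through for "otangent": intermediate "angentot", final "tot".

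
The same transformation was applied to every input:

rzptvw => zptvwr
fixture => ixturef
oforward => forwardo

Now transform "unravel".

nravelu

The rule is to move the first character to the end.
For "unravel" the result is "nravelu".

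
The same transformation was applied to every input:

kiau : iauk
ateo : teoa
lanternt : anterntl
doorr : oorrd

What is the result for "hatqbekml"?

atqbekmlh

In each case the input is transformed by: move the first character to the end.
On "hatqbekml" that produces "atqbekmlh".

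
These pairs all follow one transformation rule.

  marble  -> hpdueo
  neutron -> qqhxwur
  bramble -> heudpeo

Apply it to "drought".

The pattern: move the last character to the front, then shift every letter 3 places forward in the alphabet (wrapping around).
Starting from "drought": after the first operation, "tdrough"; after the second, "wgurxjk".

wgurxjk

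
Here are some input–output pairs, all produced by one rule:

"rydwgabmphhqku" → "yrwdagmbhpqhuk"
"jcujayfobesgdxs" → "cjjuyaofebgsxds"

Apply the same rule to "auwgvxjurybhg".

The transformation: swap each adjacent pair of characters (1↔2, 3↔4, ...).
"auwgvxjurybhg" → "uagwxvujyrhbg".

uagwxvujyrhbg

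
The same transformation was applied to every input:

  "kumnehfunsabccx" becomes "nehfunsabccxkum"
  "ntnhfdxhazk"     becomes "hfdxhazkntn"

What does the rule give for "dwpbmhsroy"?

bmhsroydwp

The pattern: move the first 3 characters to the end (rotate left by 3).
On "dwpbmhsroy" that produces "bmhsroydwp".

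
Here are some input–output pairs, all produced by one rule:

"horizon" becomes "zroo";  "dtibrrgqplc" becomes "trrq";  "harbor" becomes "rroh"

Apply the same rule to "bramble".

rmle

In each case the input is transformed by: sort the characters into reverse alphabetical order, then keep only the first 4 characters.
Starting from "bramble": after the first operation, "rmlebba"; after the second, "rmle".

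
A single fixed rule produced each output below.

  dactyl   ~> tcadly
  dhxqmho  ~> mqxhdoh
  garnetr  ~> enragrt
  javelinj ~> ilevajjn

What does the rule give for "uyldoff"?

The rule is to move the last 2 characters to the front (rotate right by 2), then reverse the string.
Doing the same to "uyldoff": "odlyuff".

odlyuff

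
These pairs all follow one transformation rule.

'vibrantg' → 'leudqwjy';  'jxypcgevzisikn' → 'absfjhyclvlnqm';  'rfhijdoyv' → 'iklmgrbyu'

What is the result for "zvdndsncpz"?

In each case the input is transformed by: move the first character to the end, then shift every letter 3 places forward in the alphabet (wrapping around).
Starting from "zvdndsncpz": after the first operation, "vdndsncpzz"; after the second, "ygqgvqfscc".
(Check on "vibrantg": → "ibrantgv" → "leudqwjy" ✓)

ygqgvqfscc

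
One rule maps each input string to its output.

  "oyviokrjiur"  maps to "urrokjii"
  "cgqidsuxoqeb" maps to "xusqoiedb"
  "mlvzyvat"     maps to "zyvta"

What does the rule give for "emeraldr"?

The transformation: delete the first 3 characters, then sort the characters into reverse alphabetical order.
Starting from "emeraldr": after the first operation, "raldr"; after the second, "rrlda".

rrlda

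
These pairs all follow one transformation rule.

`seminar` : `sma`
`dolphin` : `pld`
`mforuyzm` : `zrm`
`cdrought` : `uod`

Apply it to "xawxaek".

The pattern: sort the characters into reverse alphabetical order, then keep one character in every 3, starting at position 1 (positions 1st, 4th, 7th, ...).
On "xawxaek": the first step gives "xxwkeaa", and the second then gives "xka".

xka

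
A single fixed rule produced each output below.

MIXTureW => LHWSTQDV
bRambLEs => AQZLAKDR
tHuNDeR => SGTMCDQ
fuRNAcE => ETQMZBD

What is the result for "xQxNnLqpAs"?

WPWMMKPOZR

The pattern: shift every letter 1 place backward in the alphabet (wrapping around), then convert every letter to uppercase.
"xQxNnLqpAs" → "WPWMMKPOZR".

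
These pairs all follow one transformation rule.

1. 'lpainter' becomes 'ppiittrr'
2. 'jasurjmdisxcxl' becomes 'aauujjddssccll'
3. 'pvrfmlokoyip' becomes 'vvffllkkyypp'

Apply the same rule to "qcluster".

ccuuttrr

Looking at the pairs, the operation is to keep every other character starting from the second (positions 2nd, 4th, 6th, ...), then double every character.
"qcluster" → "cutr" → "ccuuttrr".
(Check on "lpainter": → "pitr" → "ppiittrr" ✓)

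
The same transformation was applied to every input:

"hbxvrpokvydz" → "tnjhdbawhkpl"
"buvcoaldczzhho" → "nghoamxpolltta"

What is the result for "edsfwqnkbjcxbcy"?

Rule — shift every letter 12 places forward in the alphabet (wrapping around).
Applying that to "edsfwqnkbjcxbcy" gives "qpericzwnvojnok".

qpericzwnvojnok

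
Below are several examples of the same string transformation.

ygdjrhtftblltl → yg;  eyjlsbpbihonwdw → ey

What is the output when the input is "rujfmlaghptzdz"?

Looking at the pairs, the operation is to keep only the first 2 characters.
"rujfmlaghptzdz" → "ru".

ru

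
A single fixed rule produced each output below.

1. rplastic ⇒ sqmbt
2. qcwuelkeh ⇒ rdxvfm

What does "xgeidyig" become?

yhfje

What's happening: delete the last 3 characters, then shift every letter 1 place forward in the alphabet (wrapping around).
Applying both steps to "xgeidyig": "xgeid", then "yhfje".
(Check on "rplastic": → "rplas" → "sqmbt" ✓)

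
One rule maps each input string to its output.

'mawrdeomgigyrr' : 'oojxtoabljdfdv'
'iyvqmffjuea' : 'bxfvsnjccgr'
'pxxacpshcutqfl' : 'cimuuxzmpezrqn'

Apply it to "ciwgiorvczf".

wczftdflosz

The transformation: shift every letter 3 places backward in the alphabet (wrapping around), then move the last 2 characters to the front (rotate right by 2).
For "ciwgiorvczf", step one produces "zftdfloszwc"; step two turns that into "wczftdflosz".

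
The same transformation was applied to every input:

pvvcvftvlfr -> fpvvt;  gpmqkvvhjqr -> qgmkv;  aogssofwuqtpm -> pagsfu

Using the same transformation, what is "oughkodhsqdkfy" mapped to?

fogkdsd

Rule — move the last 3 characters to the front (rotate right by 3), then keep every other character starting from the second (positions 2nd, 4th, 6th, ...).
Working it through for "oughkodhsqdkfy": intermediate "kfyoughkodhsqd", final "fogkdsd".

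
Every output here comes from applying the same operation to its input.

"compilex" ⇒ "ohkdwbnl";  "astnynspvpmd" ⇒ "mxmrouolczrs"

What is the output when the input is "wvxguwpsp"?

The transformation: shift every letter 1 place backward in the alphabet (wrapping around), then move the first 3 characters to the end (rotate left by 3).
Applying both steps to "wvxguwpsp": "vuwftvoro", then "ftvorovuw".
(Check on "compilex": → "bnlohkdw" → "ohkdwbnl" ✓)

ftvorovuw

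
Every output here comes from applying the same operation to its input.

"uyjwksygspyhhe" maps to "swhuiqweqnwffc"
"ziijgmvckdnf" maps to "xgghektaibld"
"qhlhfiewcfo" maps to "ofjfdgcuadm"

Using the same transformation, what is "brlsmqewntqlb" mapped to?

What's happening: shift every letter 2 places backward in the alphabet (wrapping around).
Doing the same to "brlsmqewntqlb": "zpjqkoculrojz".

zpjqkoculrojz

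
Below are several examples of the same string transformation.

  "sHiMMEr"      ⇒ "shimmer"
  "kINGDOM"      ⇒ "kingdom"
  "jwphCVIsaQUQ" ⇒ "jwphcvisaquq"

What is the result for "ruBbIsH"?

The rule is to convert every letter to lowercase.
Applying that to "ruBbIsH" gives "rubbish".

rubbish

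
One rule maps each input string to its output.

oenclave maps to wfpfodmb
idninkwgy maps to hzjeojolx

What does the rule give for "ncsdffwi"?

Rule — move the last 2 characters to the front (rotate right by 2), then shift every letter 1 place forward in the alphabet (wrapping around).
Working it through for "ncsdffwi": intermediate "wincsdff", final "xjodtegg".

xjodtegg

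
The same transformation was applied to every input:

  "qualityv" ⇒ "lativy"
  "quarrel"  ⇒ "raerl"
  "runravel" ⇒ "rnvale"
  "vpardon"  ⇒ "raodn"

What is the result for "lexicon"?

ixocn

Looking at the pairs, the operation is to delete the first 2 characters, then swap each adjacent pair of characters (1↔2, 3↔4, ...).
On "lexicon": the first step gives "xicon", and the second then gives "ixocn".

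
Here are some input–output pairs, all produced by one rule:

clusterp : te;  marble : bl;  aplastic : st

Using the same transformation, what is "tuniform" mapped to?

fo

The transformation: swap the front and back halves of the string, then keep only the first 2 characters.
Applying both steps to "tuniform": "formtuni", then "fo".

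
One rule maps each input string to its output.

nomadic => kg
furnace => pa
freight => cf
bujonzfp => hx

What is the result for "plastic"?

yg

Rule — keep one character in every 3, starting at position 3 (positions 3rd, 6th, 9th, ...), then shift every letter 2 places backward in the alphabet (wrapping around).
Applying both steps to "plastic": "ai", then "yg".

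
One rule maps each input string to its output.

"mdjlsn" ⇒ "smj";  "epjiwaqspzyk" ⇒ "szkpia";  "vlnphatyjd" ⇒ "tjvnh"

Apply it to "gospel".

The rule is to swap the front and back halves of the string, then keep every other character starting from the second (positions 2nd, 4th, 6th, ...).
Working it through for "gospel": intermediate "pelgos", final "egs".

egs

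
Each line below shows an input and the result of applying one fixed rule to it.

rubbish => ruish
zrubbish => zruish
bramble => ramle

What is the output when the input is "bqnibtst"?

qnitst

The transformation: remove every "b".
"bqnibtst" → "qnitst".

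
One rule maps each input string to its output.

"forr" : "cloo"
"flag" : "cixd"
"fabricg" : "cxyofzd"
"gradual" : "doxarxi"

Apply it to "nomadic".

Each output is the input with this applied: shift every letter 3 places backward in the alphabet (wrapping around).
"nomadic" → "kljxafz".

kljxafz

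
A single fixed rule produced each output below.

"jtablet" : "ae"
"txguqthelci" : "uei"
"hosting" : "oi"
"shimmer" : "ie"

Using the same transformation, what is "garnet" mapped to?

What's happening: keep only the vowels.
For "garnet" the result is "ae".

ae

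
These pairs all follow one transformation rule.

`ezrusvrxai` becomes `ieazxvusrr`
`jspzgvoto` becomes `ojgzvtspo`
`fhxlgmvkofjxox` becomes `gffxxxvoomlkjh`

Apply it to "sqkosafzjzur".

Each output is the input with this applied: sort the characters into reverse alphabetical order, then move the last 3 characters to the front (rotate right by 3).
Applying that to "sqkosafzjzur" gives "jfazzussrqok".

jfazzussrqok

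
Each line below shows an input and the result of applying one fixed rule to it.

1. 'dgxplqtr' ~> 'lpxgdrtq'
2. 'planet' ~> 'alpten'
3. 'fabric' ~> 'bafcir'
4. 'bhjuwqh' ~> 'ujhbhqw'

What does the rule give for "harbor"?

rahrob

The rule is to move the last 3 characters to the front (rotate right by 3), then reverse the string.
Starting from "harbor": after the first operation, "borhar"; after the second, "rahrob".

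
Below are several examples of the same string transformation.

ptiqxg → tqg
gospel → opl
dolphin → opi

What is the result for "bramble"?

rml

The transformation: keep every other character starting from the second (positions 2nd, 4th, 6th, ...).
Doing the same to "bramble": "rml".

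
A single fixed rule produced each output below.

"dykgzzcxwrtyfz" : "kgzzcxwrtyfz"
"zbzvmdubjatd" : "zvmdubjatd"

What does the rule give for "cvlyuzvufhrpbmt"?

The pattern: delete the first 2 characters.
On "cvlyuzvufhrpbmt" that produces "lyuzvufhrpbmt".

lyuzvufhrpbmt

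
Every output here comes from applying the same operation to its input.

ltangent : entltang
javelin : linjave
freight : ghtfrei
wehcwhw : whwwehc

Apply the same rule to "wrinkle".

klewrin

The rule is to move the last 3 characters to the front (rotate right by 3).
So "wrinkle" becomes "klewrin".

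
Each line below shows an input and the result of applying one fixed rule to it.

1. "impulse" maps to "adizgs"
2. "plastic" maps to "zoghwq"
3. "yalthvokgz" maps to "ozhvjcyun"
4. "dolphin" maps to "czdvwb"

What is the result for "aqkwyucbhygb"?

eykmiqpvmup

The transformation: shift every letter 12 places backward in the alphabet (wrapping around), then delete the first character.
For "aqkwyucbhygb", step one produces "oeykmiqpvmup"; step two turns that into "eykmiqpvmup".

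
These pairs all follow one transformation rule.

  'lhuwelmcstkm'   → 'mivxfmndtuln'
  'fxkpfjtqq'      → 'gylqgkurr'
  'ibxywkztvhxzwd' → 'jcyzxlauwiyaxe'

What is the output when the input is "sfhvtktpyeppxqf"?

tgiwuluqzfqqyrg

In each case the input is transformed by: shift every letter 1 place forward in the alphabet (wrapping around).
Applying that to "sfhvtktpyeppxqf" gives "tgiwuluqzfqqyrg".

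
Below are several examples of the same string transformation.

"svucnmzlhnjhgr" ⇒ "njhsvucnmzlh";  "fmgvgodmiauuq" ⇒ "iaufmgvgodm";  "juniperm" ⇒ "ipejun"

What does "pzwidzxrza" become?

Looking at the pairs, the operation is to delete the last 2 characters, then move the last 3 characters to the front (rotate right by 3).
On "pzwidzxrza" that produces "zxrpzwid".

zxrpzwid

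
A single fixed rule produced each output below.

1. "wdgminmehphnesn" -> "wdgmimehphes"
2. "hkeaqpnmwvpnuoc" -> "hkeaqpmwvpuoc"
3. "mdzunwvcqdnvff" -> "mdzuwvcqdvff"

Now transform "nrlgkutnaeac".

rlgkutaeac

In each case the input is transformed by: remove every "n".
For "nrlgkutnaeac" the result is "rlgkutaeac".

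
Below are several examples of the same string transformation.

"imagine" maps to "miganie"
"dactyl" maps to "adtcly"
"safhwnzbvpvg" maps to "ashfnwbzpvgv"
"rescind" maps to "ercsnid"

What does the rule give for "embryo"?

Rule — swap each adjacent pair of characters (1↔2, 3↔4, ...).
Doing the same to "embryo": "merboy".

merboy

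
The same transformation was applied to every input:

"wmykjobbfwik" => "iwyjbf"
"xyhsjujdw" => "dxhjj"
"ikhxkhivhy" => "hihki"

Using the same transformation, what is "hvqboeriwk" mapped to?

The transformation: move the last 2 characters to the front (rotate right by 2), then keep every other character starting from the first (positions 1st, 3rd, 5th, ...).
On "hvqboeriwk": the first step gives "wkhvqboeri", and the second then gives "whqor".

whqor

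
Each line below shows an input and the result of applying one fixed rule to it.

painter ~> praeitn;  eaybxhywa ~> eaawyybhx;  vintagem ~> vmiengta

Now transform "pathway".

pyaatwh

Looking at the pairs, the operation is to take characters alternately from the front and the back (1st, last, 2nd, 2nd-last, ...).
So "pathway" becomes "pyaatwh".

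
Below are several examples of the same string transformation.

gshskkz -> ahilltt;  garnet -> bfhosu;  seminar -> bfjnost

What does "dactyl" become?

bdemuz

What's happening: shift every letter 1 place forward in the alphabet (wrapping around), then sort the characters into alphabetical order.
For "dactyl" the result is "bdemuz".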